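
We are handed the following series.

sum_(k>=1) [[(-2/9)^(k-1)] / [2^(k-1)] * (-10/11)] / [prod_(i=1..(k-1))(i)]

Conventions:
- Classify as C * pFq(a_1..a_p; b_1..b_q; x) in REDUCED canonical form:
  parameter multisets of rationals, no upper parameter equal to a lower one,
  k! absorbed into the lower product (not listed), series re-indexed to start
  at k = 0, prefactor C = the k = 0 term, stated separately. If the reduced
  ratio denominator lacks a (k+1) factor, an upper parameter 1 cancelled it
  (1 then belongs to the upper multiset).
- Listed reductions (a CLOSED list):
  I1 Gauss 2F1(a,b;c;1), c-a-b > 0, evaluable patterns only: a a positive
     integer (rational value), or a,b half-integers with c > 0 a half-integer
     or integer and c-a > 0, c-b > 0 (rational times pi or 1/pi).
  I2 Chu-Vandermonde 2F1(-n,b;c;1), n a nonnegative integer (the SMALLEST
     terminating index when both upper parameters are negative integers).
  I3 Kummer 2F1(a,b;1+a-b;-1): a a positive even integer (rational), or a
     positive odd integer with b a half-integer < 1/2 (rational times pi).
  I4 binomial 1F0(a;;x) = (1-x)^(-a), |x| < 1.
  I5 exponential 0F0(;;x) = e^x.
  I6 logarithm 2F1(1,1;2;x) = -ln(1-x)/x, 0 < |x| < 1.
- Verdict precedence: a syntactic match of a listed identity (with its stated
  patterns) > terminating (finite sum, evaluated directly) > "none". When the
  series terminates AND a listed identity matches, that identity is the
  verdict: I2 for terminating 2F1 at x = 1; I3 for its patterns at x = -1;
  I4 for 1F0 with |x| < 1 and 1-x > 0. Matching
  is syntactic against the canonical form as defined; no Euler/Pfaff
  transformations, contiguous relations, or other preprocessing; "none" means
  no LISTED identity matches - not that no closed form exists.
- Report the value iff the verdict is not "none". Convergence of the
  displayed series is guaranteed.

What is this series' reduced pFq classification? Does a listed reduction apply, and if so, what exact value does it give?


Reduced: x = -1/9, 0F0, upper = {-}, lower = {-}, C = -10/11. Verdict (x = -1/9): the exponential series (I5) applies (the 0F0 exponential series at x = -1/9). Sum: (-10/11) * e^(-1/9).

Key observation: x = (-1/9) and the two k-th powers (C = -10/11, x = -1/9) combine into one argument.
Ratio: r(k) = (-1/9) * 1 / [(k+1)] - poly over poly, x = (-1/9) from leading terms; C = -10/11 at k = 0.


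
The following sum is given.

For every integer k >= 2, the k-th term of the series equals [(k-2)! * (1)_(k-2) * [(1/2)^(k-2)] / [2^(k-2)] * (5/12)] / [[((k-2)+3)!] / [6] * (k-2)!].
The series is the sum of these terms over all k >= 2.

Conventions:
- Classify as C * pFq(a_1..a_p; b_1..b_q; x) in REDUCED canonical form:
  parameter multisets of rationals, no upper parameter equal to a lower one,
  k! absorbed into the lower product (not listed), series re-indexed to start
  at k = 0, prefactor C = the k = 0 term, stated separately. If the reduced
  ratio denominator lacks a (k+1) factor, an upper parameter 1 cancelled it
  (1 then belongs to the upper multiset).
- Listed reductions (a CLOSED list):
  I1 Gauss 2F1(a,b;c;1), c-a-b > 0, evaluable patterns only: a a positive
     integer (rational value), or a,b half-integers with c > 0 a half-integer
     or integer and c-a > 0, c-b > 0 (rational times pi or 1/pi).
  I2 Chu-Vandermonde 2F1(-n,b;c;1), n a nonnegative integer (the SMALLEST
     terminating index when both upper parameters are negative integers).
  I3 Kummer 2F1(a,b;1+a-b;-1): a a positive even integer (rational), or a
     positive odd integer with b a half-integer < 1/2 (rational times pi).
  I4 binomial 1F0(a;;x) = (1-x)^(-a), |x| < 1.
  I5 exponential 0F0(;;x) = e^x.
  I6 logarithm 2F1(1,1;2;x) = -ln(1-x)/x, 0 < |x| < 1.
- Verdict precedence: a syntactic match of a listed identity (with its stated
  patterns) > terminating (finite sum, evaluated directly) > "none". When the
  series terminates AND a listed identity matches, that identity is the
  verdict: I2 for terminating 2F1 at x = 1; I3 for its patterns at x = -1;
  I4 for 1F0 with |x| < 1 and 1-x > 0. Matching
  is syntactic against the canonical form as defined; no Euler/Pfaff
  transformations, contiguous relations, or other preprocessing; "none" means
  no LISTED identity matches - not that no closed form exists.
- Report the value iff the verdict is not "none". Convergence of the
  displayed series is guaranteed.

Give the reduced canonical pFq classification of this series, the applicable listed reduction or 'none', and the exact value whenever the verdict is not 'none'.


The tell: t_0 being 5/12, the denominator's factorial ratio (C = 5/12, x = 1/4) is a lower Pochhammer.
Ratio: r(k) = (1/4) * (k+1) (k+1) / [(k+4) (k+1)] - rational in k. x = (1/4); t_0 = 5/12; negate the roots.

The series (x = 1/4) is 2F1: upper {1, 1}, lower {4}, prefactor 5/12. Verdict: no listed reduction: x = 1/4 and upper {1, 1} fail every I1-I6 pattern.


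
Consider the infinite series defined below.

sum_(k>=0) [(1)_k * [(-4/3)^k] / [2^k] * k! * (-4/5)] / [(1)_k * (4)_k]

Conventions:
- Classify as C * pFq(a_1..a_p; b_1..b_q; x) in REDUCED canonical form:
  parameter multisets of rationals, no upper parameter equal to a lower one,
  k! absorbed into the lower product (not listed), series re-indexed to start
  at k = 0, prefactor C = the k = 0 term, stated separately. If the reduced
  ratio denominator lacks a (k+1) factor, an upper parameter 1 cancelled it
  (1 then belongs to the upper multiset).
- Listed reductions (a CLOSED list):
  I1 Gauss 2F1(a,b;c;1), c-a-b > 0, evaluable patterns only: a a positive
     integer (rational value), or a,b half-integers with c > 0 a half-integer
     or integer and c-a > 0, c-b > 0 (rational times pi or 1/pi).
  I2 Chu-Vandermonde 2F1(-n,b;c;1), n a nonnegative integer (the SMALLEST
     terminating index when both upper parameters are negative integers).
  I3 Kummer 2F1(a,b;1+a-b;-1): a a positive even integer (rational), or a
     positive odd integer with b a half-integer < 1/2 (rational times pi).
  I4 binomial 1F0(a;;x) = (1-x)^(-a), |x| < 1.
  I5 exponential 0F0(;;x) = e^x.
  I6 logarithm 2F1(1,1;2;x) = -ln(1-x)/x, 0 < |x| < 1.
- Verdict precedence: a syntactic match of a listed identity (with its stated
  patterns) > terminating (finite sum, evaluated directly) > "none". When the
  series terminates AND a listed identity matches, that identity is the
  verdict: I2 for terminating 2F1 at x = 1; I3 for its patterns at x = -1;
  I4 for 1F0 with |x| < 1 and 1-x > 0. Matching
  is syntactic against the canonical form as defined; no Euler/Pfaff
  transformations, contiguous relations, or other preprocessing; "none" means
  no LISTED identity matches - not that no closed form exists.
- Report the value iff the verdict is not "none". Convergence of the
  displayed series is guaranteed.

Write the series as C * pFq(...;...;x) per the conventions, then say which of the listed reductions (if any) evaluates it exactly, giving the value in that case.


First insight: t_0 = -4/5 here, and (1)_k (C = -4/5, x = -2/3) is k! itself.
Term ratio: r(k) = (-2/3) * (k+1) (k+1) / [(k+4) (k+1)] ; factor over Q: parameters, x = (-2/3), and C = -4/5.

Canonical form: C = -4/5 times 2F1 with upper {1, 1}, lower {4}, x = -2/3. Verdict: none - this 2F1 at x = -2/3 matches no listed pattern, and upper {1, 1} holds no stopper.


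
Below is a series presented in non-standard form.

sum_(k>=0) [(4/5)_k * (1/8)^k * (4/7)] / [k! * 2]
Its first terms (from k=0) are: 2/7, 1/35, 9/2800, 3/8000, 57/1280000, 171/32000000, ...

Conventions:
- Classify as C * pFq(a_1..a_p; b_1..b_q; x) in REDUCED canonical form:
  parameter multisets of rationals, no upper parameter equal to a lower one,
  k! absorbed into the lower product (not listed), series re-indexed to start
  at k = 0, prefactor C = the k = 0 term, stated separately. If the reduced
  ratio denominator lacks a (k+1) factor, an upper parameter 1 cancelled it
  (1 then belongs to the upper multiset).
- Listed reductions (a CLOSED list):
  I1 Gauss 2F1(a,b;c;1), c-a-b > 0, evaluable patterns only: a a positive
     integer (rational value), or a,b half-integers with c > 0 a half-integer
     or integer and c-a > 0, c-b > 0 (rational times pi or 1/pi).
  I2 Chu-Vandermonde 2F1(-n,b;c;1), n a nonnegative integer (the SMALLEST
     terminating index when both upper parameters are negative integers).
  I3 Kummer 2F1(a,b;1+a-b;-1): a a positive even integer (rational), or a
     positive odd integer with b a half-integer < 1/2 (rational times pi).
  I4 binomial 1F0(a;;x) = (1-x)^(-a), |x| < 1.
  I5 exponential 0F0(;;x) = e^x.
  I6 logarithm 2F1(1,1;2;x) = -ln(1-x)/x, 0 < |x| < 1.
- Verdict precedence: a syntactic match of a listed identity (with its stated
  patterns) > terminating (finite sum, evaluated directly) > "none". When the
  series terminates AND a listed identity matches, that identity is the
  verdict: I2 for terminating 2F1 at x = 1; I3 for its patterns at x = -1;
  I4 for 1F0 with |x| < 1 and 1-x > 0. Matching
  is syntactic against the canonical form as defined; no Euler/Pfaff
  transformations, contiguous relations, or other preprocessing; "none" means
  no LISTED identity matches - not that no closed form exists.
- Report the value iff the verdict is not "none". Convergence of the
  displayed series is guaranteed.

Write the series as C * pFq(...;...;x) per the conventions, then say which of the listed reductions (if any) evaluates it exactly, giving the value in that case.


Canonical form: C = 2/7 times 1F0 with upper {4/5}, lower {-}, x = 1/8. Verdict: the binomial series (I4) applies (the 1F0 binomial series: exponent -4/5, x = 1/8). Exact value: (2/7) * (7/8)^(-4/5).

First insight: from the first term 2/7: the constant factors (C = 2/7) combine into one prefactor.
Step ratio: r(k) = (1/8) * (k+4/5) / [(k+1)] ; factor over Q: parameters, x = (1/8), and C = 2/7.


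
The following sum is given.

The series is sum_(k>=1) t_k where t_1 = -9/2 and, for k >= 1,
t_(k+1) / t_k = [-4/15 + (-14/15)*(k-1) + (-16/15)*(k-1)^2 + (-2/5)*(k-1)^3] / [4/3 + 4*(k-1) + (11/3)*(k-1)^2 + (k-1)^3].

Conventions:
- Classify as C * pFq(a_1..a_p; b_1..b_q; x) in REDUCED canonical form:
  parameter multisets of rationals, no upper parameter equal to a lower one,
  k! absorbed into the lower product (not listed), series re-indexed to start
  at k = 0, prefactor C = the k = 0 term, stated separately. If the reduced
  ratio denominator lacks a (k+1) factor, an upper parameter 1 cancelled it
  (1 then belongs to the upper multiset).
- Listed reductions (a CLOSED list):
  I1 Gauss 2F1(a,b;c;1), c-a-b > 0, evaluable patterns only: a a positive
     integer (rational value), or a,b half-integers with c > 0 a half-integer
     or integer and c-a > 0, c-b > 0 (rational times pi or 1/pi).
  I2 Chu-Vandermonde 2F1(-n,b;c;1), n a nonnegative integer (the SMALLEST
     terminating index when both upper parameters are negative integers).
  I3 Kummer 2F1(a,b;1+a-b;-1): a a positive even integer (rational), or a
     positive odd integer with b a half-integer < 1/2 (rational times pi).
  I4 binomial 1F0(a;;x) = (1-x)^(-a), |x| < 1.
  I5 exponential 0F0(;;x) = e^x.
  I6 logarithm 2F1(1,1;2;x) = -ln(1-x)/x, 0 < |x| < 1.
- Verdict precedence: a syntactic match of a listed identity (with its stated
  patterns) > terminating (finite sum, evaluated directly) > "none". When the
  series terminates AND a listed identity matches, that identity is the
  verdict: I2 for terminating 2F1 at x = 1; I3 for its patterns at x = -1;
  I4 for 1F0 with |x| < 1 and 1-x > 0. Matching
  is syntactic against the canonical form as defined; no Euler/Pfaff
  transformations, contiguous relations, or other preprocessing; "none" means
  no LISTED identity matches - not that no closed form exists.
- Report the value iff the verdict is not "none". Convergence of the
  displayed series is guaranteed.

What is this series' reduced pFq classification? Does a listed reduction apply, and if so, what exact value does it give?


Reduced: x = -2/5, 2F1, upper = {1, 1}, lower = {2}, C = -9/2. Verdict (x = -2/5): logarithm (I6) applies (the logarithm: parameters (1,1;2), x = -2/5). Hence: (-45/4) * ln(7/5).

Structural cue: from the first term -9/2: cancel k + 2/3 from the displayed ratio first; then prefactor -9/2.
Adjacent-term ratio: r(k) = (-2/5) * (k+1) (k+1) / [(k+2) (k+1)] - poly over poly, x = (-2/5) from leading terms; C = -9/2 at k = 0.


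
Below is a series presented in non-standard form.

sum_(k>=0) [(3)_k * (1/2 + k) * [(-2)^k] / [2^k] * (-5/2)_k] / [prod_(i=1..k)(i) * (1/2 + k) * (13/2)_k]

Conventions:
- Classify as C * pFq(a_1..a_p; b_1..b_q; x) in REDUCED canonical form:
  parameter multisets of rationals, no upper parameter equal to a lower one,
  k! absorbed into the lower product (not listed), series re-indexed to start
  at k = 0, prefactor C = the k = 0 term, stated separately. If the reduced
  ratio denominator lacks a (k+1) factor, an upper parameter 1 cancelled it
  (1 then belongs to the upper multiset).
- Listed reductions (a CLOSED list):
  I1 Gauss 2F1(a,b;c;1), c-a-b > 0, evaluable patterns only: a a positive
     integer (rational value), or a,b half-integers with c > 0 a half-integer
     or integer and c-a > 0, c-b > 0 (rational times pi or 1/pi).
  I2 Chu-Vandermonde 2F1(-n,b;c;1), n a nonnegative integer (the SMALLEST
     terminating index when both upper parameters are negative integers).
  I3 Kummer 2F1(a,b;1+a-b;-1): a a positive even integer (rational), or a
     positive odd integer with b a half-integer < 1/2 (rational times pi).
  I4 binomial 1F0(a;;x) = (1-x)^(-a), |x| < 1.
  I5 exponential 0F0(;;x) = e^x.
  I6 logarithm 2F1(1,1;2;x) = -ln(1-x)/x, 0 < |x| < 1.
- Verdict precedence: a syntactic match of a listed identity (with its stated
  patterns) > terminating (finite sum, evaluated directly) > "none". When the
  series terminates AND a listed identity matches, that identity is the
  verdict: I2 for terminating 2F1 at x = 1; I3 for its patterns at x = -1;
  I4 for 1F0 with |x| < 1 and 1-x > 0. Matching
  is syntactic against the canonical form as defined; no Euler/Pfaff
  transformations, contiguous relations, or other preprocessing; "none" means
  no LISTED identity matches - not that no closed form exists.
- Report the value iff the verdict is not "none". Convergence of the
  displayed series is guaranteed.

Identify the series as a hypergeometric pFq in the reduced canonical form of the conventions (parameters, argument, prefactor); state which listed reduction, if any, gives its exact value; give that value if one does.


Canonical form: C = 1 times 2F1 with upper {-5/2, 3}, lower {13/2}, x = -1. Verdict: the Kummer evaluation I3 fires (x = -1; c = 13/2 equals 1+a-b for upper {-5/2, 3}: listed pattern). Value: (3465/4096) * pi.

Key step: x = (-1) and the two k-th powers (C = 1) combine into one argument.
Ratio: r(k) = (-1) * (k-5/2) (k+3) / [(k+13/2) (k+1)] - rational; roots negated = parameters, x = (-1), C = 1.


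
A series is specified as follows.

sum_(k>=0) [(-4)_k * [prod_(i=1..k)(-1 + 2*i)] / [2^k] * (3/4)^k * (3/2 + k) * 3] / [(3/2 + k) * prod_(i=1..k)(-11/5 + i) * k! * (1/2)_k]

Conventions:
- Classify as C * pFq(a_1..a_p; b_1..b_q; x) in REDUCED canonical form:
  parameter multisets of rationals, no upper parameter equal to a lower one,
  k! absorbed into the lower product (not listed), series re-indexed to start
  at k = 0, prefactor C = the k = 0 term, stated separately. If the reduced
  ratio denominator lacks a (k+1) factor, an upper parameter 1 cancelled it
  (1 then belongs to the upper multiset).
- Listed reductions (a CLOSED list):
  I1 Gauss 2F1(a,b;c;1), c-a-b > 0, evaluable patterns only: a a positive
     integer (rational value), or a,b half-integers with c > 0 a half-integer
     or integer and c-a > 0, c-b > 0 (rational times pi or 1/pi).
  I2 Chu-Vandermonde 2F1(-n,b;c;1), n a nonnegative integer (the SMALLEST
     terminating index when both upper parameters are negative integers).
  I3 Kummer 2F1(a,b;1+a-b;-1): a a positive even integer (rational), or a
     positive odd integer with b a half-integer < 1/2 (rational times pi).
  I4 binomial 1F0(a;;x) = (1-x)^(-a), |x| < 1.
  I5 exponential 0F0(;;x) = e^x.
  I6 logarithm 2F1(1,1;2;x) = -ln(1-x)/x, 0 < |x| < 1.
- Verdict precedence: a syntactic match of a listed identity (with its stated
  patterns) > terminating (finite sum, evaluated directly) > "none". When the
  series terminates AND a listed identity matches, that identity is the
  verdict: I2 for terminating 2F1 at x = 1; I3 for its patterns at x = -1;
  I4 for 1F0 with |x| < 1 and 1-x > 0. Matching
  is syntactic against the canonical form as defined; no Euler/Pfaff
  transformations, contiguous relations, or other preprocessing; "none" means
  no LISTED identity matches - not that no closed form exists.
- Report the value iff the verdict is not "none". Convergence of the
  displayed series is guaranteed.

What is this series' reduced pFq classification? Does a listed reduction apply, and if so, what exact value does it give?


This is 3 * 1F1(-4; -6/5; 3/4) in reduced canonical form. Verdict: terminating - upper -4 stops the sum at k = 4; the 5 terms are added exactly. Sum: 59529/2048.

Key step: with t_0 = 3, the odd product 1*3*...*(2k-1) (prefactor 3) is 2^k (1/2)_k.
Consecutive-term ratio: r(k) = (3/4) * (k-4) / [(k-6/5) (k+1)] - rational in k, leading ratio (3/4); with t_0 = 3, classification follows.


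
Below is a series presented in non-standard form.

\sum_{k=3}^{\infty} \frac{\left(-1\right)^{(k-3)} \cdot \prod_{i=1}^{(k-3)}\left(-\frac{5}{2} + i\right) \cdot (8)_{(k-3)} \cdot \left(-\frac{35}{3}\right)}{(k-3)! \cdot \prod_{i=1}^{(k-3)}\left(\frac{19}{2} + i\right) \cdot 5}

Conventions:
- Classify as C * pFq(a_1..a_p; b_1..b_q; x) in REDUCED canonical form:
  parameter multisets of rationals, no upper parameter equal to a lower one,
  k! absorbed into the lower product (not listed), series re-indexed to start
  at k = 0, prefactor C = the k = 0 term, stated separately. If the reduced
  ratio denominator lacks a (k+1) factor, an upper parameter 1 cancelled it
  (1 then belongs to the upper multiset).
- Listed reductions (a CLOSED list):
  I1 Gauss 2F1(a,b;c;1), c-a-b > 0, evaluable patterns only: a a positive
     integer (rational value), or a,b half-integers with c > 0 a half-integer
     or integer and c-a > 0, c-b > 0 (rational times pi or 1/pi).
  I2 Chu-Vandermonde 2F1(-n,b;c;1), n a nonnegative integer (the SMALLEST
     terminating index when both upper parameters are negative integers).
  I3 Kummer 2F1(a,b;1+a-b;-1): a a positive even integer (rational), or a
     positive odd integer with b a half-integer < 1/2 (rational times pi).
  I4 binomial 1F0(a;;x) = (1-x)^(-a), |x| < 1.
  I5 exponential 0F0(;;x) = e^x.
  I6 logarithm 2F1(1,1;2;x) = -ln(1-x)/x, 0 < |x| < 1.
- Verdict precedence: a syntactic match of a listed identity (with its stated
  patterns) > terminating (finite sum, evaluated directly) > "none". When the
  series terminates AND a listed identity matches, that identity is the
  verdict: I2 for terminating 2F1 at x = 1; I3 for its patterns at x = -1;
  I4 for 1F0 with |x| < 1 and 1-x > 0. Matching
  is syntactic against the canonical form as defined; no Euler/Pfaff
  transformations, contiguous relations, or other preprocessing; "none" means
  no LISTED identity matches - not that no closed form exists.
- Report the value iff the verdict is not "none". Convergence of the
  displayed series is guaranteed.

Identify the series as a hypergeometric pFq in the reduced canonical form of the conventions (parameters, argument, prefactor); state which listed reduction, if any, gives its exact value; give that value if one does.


With C = -\frac{7}{3}: the canonical form is 2F1(-\frac{3}{2}, 8; \frac{21}{2}; -1). Verdict (x = -1): Kummer (I3) applies (x = -1; c = \frac{21}{2} equals 1+a-b for upper {-\frac{3}{2}, 8}: listed pattern). Sum: -\frac{4199}{768}.

First insight: with t_0 = -\frac{7}{3}, the lower running product (C = -7/3) is a rising factorial.
Term ratio: r(k) = -1 * (k-\frac{3}{2}) (k+8) / [(k+\frac{21}{2}) (k+1)] - rational; roots negated = parameters, x = -1, C = -\frac{7}{3}.


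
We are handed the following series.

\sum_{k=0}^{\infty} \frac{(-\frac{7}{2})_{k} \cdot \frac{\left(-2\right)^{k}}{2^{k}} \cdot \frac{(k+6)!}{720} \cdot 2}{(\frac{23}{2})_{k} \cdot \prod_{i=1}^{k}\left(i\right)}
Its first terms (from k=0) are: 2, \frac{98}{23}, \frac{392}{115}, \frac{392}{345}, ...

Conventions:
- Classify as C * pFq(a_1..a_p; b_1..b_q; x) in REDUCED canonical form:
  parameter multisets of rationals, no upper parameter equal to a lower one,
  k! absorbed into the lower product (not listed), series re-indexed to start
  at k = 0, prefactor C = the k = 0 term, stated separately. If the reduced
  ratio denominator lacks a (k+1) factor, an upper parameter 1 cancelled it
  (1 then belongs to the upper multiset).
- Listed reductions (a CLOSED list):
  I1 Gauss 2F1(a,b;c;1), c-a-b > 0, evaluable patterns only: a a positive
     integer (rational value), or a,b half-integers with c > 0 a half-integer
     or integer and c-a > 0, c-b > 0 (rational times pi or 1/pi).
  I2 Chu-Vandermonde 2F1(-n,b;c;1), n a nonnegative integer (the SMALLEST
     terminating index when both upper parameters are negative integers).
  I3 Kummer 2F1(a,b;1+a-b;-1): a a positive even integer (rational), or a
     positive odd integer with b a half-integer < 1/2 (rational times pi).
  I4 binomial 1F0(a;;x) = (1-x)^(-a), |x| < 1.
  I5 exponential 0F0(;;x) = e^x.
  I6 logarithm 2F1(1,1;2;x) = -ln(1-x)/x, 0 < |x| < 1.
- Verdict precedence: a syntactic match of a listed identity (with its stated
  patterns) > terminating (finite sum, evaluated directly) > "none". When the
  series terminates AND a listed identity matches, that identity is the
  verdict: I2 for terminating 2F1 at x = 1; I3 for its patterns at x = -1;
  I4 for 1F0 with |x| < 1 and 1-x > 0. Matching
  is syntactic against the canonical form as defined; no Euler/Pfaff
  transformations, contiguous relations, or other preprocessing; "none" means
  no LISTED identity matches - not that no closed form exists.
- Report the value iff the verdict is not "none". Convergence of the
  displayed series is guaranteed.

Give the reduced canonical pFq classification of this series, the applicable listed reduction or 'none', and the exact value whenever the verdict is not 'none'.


Classification (C = 2): 2F1 with upper {-\frac{7}{2}, 7}, lower {\frac{23}{2}}, argument x = -1. Verdict: Kummer's theorem (I3) matches (x = -1; c = \frac{23}{2} equals 1+a-b for upper {-\frac{7}{2}, 7}: listed pattern). Its exact value is \frac{14549535}{4194304} \cdot \pi.

Key observation: from the first term 2: the factorial ratio (prefactor 2) (k+a-1)!/(a-1)! is a rising factorial (a)_k.
Step ratio: r(k) = -1 * (k-\frac{7}{2}) (k+7) / [(k+\frac{23}{2}) (k+1)] - rational in k. x = -1; t_0 = 2; negate the roots.


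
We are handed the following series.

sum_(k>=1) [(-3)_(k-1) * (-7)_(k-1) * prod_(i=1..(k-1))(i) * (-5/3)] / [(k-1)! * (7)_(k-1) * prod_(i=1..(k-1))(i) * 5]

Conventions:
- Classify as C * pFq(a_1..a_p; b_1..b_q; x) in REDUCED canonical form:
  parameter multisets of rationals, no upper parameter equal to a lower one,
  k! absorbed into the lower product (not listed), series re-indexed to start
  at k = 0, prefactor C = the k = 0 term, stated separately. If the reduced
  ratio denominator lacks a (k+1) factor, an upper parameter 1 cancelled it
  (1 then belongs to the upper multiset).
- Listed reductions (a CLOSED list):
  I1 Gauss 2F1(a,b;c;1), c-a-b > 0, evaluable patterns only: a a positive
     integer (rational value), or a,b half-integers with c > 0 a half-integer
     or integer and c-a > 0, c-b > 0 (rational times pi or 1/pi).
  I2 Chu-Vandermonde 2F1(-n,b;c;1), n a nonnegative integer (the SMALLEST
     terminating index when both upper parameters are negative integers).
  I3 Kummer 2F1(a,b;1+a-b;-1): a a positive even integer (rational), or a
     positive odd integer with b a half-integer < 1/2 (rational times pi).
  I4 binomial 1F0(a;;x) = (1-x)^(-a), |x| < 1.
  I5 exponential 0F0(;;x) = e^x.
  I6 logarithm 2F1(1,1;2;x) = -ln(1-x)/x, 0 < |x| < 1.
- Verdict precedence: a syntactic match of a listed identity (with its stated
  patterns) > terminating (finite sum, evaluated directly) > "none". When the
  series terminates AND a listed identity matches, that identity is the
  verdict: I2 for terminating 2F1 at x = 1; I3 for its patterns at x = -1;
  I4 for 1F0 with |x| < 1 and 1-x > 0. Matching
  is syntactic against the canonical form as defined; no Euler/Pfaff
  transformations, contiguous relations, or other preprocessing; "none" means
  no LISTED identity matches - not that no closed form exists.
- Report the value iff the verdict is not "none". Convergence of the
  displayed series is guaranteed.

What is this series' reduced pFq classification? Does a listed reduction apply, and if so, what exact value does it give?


The tell: t_0 = -1/3 here, and the constant factors (C = -1/3, x = 1) combine into one prefactor.
Ratio: r(k) = 1 * (k-7) (k-3) / [(k+7) (k+1)] - rational in k. x = 1; t_0 = -1/3; negate the roots.

With C = -1/3: the canonical form is 2F1(-7, -3; 7; 1). Verdict (x = 1): the Chu-Vandermonde identity I2 applies (terminating 2F1 at x = 1 with n = 3, b = -7, c = 7). Exact value: -20/9.


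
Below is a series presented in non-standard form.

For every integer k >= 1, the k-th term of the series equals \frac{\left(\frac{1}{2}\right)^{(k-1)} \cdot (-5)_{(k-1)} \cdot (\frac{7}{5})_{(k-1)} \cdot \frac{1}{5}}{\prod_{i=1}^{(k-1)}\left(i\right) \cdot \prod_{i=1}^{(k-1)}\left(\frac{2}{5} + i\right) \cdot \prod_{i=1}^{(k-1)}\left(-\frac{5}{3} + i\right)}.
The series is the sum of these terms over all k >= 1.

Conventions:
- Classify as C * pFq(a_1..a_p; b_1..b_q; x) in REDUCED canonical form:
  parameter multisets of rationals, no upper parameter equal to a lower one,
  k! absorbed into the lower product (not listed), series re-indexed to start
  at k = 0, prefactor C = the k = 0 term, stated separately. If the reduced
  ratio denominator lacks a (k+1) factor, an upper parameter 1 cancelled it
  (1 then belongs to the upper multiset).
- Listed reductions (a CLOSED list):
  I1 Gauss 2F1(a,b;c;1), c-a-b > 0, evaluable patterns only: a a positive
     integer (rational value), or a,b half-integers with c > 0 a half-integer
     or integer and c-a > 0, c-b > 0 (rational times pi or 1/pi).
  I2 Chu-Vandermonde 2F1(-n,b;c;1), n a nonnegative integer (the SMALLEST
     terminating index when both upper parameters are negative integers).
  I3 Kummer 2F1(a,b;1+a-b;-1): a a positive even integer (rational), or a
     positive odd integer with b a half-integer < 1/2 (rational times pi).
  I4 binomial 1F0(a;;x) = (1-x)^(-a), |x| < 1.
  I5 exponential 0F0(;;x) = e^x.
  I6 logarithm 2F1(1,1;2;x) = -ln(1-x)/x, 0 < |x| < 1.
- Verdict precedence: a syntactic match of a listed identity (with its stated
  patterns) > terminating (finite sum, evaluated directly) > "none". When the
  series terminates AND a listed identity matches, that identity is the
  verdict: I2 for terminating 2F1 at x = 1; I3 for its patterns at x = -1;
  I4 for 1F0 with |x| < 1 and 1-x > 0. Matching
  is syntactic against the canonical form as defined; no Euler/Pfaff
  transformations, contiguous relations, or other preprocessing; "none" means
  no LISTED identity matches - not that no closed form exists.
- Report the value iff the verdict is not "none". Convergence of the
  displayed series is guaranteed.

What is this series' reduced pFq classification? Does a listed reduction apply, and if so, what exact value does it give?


The series (x = \frac{1}{2}) is 1F1: upper {-5}, lower {-\frac{2}{3}}, prefactor \frac{1}{5}. Verdict: terminating - the sum ends at index 5 because -5 is a negative integer; exact evaluation follows. Sum: -\frac{48737}{89600}.

First insight: t_0 = \frac{1}{5} here, and the product of the first k integers (prefactor 1/5) is k!.
Term ratio: r(k) = \frac{1}{2} * (k-5) / [(k-\frac{2}{3}) (k+1)] - rational in k, leading ratio \frac{1}{2}; with t_0 = \frac{1}{5}, classification follows.


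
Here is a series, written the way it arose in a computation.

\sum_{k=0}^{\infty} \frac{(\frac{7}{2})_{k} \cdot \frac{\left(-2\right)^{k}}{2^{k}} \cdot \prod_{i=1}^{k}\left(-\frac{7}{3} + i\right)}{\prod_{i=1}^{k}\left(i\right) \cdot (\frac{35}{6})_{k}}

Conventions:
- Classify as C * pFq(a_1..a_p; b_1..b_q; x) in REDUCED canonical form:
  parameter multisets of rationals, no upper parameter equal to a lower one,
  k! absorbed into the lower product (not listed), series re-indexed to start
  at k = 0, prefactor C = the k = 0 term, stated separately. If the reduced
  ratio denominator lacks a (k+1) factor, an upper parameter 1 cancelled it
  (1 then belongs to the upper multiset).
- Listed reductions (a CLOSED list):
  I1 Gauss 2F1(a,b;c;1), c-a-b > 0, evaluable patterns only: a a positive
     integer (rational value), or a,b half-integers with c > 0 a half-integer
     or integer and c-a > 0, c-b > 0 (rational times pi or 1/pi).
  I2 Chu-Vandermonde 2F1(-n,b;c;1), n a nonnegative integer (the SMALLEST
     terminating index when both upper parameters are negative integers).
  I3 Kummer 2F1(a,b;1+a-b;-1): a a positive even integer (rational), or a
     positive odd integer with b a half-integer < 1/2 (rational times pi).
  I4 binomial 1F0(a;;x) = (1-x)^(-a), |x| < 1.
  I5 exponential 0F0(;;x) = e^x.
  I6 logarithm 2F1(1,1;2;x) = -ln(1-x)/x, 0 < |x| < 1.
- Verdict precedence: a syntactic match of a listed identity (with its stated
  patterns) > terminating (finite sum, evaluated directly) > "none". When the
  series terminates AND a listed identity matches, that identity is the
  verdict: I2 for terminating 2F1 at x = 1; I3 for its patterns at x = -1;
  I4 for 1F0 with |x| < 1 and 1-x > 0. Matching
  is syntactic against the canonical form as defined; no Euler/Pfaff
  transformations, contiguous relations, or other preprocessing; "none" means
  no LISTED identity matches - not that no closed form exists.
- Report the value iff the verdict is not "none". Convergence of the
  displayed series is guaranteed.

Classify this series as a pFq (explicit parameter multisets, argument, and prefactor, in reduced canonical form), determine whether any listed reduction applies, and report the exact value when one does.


Reduced: x = -1, 2F1, upper = {-\frac{4}{3}, \frac{7}{2}}, lower = {\frac{35}{6}}, C = 1. Verdict: none. A 2F1 with upper {-\frac{4}{3}, \frac{7}{2}} fits none of I1-I6 at x = -1; the sum runs forever.

Key observation: with t_0 = 1, the product of the first k integers (C = 1, x = -1) is k!.
Step ratio: r(k) = -1 * (k-\frac{4}{3}) (k+\frac{7}{2}) / [(k+\frac{35}{6}) (k+1)] ; factor over Q: parameters, x = -1, and C = 1.


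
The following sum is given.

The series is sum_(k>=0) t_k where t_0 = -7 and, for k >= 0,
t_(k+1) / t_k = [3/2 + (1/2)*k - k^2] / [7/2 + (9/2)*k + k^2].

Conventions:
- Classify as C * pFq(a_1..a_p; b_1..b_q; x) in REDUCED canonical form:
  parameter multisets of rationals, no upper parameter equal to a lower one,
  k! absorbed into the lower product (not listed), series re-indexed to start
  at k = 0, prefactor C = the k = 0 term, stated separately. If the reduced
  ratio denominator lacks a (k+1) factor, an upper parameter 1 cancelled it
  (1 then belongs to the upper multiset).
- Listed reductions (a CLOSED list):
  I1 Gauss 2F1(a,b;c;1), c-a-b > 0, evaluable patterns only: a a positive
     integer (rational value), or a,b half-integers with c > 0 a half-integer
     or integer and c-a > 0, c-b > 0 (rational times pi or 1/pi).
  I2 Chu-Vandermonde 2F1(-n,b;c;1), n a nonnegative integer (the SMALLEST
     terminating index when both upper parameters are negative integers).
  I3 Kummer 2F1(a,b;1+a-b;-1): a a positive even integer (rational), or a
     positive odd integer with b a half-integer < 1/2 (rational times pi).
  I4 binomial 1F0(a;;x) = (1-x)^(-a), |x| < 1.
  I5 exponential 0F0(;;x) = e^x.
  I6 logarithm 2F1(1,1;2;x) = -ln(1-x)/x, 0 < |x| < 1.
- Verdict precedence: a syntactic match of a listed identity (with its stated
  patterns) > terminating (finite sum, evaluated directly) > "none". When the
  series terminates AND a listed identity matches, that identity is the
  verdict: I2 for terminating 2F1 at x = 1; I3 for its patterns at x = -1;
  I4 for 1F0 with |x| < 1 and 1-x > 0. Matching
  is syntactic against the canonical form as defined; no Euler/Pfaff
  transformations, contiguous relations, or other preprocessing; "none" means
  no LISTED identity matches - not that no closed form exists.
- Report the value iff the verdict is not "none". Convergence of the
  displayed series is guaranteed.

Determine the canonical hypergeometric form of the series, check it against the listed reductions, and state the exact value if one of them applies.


Reduced: x = -1, 2F1, upper = {-3/2, 1}, lower = {7/2}, C = -7. Verdict: this is the Kummer evaluation I3 (x = -1; c = 7/2 equals 1+a-b for upper {-3/2, 1}: listed pattern). Exact value: (-105/32) * pi.

Structural cue: t_0 = -7 here, and factor the ratio over Q (prefactor -7): negated roots = parameters.
Adjacent-term ratio: r(k) = (-1) * (k-3/2) (k+1) / [(k+7/2) (k+1)] - rational in k. x = (-1); t_0 = -7; negate the roots.


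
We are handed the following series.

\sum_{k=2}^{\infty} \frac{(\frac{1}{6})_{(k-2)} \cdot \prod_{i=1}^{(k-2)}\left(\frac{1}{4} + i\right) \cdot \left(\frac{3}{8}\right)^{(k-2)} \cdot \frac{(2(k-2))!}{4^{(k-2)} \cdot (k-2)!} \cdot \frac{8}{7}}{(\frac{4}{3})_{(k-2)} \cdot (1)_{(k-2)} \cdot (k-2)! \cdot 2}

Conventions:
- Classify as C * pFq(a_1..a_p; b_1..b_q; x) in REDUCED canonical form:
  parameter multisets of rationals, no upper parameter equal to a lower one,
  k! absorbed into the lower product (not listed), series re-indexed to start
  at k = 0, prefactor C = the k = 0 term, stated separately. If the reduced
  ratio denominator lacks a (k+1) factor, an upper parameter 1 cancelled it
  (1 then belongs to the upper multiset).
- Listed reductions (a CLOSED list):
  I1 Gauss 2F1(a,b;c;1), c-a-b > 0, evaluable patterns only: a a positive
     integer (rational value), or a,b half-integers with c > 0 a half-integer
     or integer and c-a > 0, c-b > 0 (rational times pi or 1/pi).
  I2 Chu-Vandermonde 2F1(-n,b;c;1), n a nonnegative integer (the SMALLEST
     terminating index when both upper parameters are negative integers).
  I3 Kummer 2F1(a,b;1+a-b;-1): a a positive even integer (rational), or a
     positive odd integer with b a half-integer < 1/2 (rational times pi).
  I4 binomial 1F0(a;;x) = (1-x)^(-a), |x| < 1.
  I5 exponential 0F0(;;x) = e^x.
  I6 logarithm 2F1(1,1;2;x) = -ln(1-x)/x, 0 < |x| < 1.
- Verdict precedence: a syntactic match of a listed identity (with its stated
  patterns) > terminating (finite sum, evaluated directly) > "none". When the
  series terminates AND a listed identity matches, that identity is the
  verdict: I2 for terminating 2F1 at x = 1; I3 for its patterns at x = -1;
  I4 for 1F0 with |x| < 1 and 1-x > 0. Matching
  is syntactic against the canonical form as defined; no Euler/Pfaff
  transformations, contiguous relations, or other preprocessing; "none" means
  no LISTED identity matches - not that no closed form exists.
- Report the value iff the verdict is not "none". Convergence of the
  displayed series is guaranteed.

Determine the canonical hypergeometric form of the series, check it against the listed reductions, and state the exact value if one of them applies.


The series (x = \frac{3}{8}) is 3F2: upper {\frac{1}{6}, \frac{1}{2}, \frac{5}{4}}, lower {1, \frac{4}{3}}, prefactor \frac{4}{7}. Verdict: none. A 3F2 with upper {\frac{1}{6}, \frac{1}{2}, \frac{5}{4}} fits none of I1-I6 at x = \frac{3}{8}; the sum runs forever.

First insight: t_0 being \frac{4}{7}, the (2k)!/(4^k k!) block (prefactor 4/7) is the Pochhammer (1/2)_k.
Ratio: r(k) = \frac{3}{8} * (k+\frac{1}{6}) (k+\frac{1}{2}) (k+\frac{5}{4}) / [(k+1) (k+\frac{4}{3}) (k+1)] - rational; roots negated = parameters, x = \frac{3}{8}, C = \frac{4}{7}.


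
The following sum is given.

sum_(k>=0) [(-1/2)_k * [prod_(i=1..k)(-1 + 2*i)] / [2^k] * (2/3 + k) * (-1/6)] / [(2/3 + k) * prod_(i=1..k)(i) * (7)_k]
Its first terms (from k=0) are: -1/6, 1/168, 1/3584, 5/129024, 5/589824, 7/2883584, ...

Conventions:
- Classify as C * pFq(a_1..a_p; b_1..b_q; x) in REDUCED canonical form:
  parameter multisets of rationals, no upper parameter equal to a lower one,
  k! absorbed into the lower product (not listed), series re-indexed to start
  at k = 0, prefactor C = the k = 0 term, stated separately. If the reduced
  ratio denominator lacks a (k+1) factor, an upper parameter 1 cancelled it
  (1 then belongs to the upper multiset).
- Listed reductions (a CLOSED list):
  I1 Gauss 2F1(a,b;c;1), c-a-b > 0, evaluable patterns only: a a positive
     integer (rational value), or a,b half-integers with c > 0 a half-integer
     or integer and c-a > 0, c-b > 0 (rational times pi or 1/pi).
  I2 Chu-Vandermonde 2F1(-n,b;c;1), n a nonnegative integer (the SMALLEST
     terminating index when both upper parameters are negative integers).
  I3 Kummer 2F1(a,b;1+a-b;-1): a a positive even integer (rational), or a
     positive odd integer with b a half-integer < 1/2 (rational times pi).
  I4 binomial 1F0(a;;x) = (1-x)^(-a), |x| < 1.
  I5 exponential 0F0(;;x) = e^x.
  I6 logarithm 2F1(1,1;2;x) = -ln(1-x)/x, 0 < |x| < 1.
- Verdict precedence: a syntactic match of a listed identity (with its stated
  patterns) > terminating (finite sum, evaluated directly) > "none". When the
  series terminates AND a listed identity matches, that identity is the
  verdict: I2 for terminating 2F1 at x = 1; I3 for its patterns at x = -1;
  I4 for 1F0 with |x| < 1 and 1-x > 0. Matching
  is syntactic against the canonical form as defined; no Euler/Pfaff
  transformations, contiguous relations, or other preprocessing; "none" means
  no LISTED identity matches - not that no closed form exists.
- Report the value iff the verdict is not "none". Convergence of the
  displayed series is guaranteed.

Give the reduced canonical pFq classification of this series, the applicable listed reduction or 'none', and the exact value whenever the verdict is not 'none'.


x = 1 here; the reduced form reads 2F1, upper {-1/2, 1/2}, lower {7}, C = -1/6. Verdict: Gauss's theorem I1 (half-integer case) fires (x = 1; upper {-1/2, 1/2} half-integers, c = 7 in the evaluable pattern). Hence: (-1048576/2081079) / pi.

Key observation: x = 1 and the product of the first k integers (prefactor -1/6) is k!.
Ratio: r(k) = 1 * (k-1/2) (k+1/2) / [(k+7) (k+1)] - rational; roots negated = parameters, x = 1, C = -1/6.


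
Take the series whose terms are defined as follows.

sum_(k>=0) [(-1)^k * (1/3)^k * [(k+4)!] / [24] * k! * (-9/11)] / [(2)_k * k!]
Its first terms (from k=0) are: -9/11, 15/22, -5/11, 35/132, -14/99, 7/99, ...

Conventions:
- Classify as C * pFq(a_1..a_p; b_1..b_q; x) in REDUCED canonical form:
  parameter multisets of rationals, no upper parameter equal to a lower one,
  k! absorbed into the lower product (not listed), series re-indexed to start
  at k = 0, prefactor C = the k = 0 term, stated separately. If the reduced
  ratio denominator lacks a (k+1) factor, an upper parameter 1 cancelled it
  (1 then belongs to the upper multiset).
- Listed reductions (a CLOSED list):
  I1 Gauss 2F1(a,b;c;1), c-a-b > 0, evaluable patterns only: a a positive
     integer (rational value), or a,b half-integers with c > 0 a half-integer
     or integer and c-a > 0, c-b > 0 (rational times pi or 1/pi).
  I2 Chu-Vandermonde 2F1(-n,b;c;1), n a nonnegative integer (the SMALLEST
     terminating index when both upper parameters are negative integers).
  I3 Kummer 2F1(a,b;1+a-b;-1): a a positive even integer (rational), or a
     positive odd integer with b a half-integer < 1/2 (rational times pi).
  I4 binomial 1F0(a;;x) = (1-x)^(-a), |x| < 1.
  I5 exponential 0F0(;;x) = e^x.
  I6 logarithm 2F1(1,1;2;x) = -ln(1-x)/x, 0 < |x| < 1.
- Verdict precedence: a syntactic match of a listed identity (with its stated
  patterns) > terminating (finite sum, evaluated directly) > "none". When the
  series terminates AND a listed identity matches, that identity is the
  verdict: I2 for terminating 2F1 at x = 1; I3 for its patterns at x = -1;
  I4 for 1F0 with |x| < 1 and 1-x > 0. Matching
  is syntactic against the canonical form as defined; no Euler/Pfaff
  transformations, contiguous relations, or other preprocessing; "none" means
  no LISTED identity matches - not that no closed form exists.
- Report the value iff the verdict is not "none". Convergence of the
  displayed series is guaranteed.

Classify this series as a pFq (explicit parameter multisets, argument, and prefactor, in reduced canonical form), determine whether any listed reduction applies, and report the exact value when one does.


Classification (C = -9/11): 2F1 with upper {1, 5}, lower {2}, argument x = -1/3. Verdict: none - this 2F1 at x = -1/3 matches no listed pattern, and upper {1, 5} holds no stopper.

Key observation: x = (-1/3) and the factorial ratio (prefactor -9/11) (k+a-1)!/(a-1)! is a rising factorial (a)_k.
Consecutive-term ratio: r(k) = (-1/3) * (k+1) (k+5) / [(k+2) (k+1)] - poly over poly, x = (-1/3) from leading terms; C = -9/11 at k = 0.
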